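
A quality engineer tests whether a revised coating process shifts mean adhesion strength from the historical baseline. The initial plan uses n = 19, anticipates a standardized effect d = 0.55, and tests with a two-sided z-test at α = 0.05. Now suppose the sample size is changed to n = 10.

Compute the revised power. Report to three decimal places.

Power ≈ 0.413

With n = 10: δ = d·√n = 0.55 × √10 = 1.7393. Critical value z_{0.025} = 1.960.
Revised power = Φ(δ − 1.960) + Φ(−δ − 1.960) = Φ(-0.221) + Φ(-3.699) = 0.4127 + 0.0001 = 0.4128.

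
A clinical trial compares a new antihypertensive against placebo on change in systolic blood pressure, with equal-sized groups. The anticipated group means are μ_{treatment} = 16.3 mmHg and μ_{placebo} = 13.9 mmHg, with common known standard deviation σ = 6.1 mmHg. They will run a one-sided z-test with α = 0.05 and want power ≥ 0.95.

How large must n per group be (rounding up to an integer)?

n = 140 per group

Standardized effect: d = |μ_{treatment} − μ_{placebo}| / σ = |16.3 − 13.9| / 6.1 = 0.3934
For power 0.95 need Φ(δ − z_{0.05}) = 0.95, so δ = z_{0.05} + z_{0.05} = 1.645 + 1.645 = 3.290.
δ = d·√(n/2) ⇒ n = 2(δ/d)² = 2 × (3.290 / 0.3934)² = 139.82.
Rounding up, n = 140 per group.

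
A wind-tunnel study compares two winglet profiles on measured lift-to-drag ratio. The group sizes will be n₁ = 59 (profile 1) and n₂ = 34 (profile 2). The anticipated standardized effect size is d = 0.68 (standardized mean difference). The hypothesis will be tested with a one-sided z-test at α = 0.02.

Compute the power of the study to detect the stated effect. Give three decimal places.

Power ≈ 0.865

Noncentrality parameter: δ = d / √(1/n₁ + 1/n₂) = 0.68 / √(1/59 + 1/34) = 3.1582
One-sided α = 0.02 → critical value z_{0.02} = 2.054.
Power = Φ(δ − 2.054) = Φ(1.104) = 0.8653.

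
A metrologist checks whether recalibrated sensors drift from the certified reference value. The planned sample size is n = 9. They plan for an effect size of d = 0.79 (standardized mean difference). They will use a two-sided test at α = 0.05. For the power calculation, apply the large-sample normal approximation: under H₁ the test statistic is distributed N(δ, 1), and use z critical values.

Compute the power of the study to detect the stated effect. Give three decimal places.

Noncentrality parameter: δ = d·√n = 0.79 × √9 = 2.3700
Critical value for a two-sided test at α = 0.05: z_{α/2} = 1.960.
Power = Φ(δ − 1.960) + Φ(−δ − 1.960) = Φ(0.410) + Φ(-4.330) = 0.6591 + 0.0000 = 0.6591.

Power ≈ 0.659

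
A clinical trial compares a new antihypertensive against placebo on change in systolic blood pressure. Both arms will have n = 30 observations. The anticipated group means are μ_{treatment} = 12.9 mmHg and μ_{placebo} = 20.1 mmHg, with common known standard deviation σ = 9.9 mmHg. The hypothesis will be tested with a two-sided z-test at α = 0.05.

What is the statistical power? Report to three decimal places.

Power ≈ 0.804

Standardized effect: d = |μ_{treatment} − μ_{placebo}| / σ = |12.9 − 20.1| / 9.9 = 0.7273
Noncentrality parameter: δ = d·√(n/2) = 0.7273 × √(30/2) = 2.8167
Two-sided α = 0.05 → critical value z_{0.025} = 1.960.
Power = Φ(δ − 1.960) + Φ(−δ − 1.960) = Φ(0.857) + Φ(-4.777) = 0.8042 + 0.0000 = 0.8042.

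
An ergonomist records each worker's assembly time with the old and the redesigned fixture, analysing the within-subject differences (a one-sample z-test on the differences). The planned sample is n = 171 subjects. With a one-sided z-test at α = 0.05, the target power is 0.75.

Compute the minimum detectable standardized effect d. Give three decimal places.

Need Φ(δ − 1.645) = 0.75, so δ = 1.645 + 0.674 = 2.319.
δ = d·√n ⇒ d = δ/√n = 2.319/√171 = 0.1774.

d ≈ 0.177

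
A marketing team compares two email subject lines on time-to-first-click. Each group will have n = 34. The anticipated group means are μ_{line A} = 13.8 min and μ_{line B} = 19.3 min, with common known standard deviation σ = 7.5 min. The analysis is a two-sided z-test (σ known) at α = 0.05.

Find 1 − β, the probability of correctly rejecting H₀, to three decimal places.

Power ≈ 0.856

Standardized effect: d = |μ_{line A} − μ_{line B}| / σ = |13.8 − 19.3| / 7.5 = 0.7333
Noncentrality parameter: δ = d·√(n/2) = 0.7333 × √(34/2) = 3.0236
Two-sided α = 0.05 → critical value z_{0.025} = 1.960.
Power = Φ(δ − 1.960) + Φ(−δ − 1.960) = Φ(1.064) + Φ(-4.984) = 0.8563 + 0.0000 = 0.8563.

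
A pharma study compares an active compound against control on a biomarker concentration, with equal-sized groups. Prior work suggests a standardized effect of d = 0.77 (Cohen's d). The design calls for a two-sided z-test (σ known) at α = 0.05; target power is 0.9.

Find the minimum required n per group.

n = 36 per group

For power 0.9 need Φ(δ − z_{0.025}) = 0.9, so δ = z_{0.025} + z_{0.10} = 1.960 + 1.282 = 3.242.
(For δ > 0 the lower-tail rejection region contributes negligibly to power, so the one-term inversion is standard.)
δ = d·√(n/2) ⇒ n = 2(δ/d)² = 2 × (3.242 / 0.77)² = 35.44.
Round up to the next whole unit.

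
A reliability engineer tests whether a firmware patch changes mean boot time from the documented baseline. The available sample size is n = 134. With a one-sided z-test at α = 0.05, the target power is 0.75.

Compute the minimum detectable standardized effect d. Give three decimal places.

d ≈ 0.200

Need Φ(δ − 1.645) = 0.75, so δ = 1.645 + 0.674 = 2.319.
δ = d·√n ⇒ d = δ/√n = 2.319/√134 = 0.2004.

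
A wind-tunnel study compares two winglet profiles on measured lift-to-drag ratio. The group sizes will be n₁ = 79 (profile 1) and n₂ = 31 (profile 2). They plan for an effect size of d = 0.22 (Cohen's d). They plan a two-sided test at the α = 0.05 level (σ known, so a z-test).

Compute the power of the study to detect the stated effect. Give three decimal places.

Power ≈ 0.180

Noncentrality parameter: δ = d / √(1/n₁ + 1/n₂) = 0.22 / √(1/79 + 1/31) = 1.0381
Two-sided α = 0.05 → critical value z_{0.025} = 1.960.
Power = Φ(δ − 1.960) + Φ(−δ − 1.960) = Φ(-0.922) + Φ(-2.998) = 0.1783 + 0.0014 = 0.1796.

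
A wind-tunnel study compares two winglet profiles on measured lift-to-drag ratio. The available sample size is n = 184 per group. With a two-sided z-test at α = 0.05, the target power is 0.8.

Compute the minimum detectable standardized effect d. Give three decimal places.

d ≈ 0.292

Required noncentrality: δ = z_{0.025} + z_{0.20} = 1.960 + 0.842 = 2.802.
(The second rejection-region term Φ(−δ − z_{α/2}) is negligible and dropped.)
δ = d·√(n/2) ⇒ d = δ/√(n/2) = 2.802/√(184/2) = 0.2921.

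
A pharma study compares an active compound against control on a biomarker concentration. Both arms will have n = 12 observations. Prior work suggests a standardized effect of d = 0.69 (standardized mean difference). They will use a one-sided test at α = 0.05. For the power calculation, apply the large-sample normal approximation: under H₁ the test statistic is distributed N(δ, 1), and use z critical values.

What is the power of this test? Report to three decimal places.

Noncentrality parameter: δ = d·√(n/2) = 0.69 × √(12/2) = 1.6901
Critical value for a one-sided test at α = 0.05: z_α = 1.645.
Power = Φ(δ − 1.645) = Φ(0.045) = 0.5181.

Power ≈ 0.518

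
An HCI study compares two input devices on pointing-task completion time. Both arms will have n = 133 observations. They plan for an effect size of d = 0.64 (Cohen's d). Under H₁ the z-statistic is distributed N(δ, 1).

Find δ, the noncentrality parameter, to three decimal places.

The noncentrality parameter scales effect size by the design's sample-size factor: δ = d·√(n/2) = 0.64 × √(133/2) = 5.2190

δ ≈ 5.219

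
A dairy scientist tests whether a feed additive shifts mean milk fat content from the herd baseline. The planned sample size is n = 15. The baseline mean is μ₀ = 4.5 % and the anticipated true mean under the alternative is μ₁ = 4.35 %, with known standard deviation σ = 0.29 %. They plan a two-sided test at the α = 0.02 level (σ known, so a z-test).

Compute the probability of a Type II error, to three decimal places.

β ≈ 0.627

Standardized effect: d = |μ₁ − μ₀| / σ = |4.35 − 4.5| / 0.29 = 0.5172
Noncentrality parameter: δ = d·√n = 0.5172 × √15 = 2.0033
Critical value for a two-sided test at α = 0.02: z_{α/2} = 2.326.
Power = Φ(δ − 2.326) + Φ(−δ − 2.326) = Φ(-0.323) + Φ(-4.330) = 0.3733 + 0.0000 = 0.3733.
Type II error: β = 1 − power = 1 − 0.3733 = 0.6267.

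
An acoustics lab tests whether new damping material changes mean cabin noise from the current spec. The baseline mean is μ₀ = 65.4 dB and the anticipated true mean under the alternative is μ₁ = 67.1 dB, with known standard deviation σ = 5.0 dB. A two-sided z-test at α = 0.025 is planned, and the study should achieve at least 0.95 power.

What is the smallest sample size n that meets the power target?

n = 131

Standardized effect: d = |μ₁ − μ₀| / σ = |67.1 − 65.4| / 5.0 = 0.3400
For power 0.95 need Φ(δ − z_{0.0125}) = 0.95, so δ = z_{0.0125} + z_{0.05} = 2.241 + 1.645 = 3.886.
(The Φ(−δ − z_{α/2}) term is vanishingly small for δ > 0 and is dropped in the standard sample-size formula.)
δ = d·√n ⇒ n = (δ/d)² = (3.886 / 0.3400)² = 130.65.
Rounding up, n = 131.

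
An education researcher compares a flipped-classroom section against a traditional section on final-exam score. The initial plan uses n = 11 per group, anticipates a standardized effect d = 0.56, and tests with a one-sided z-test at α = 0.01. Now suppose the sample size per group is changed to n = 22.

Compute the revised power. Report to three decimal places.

With n = 22 per group: δ = d·√(n/2) = 0.56 × √(22/2) = 1.8573. Critical value z_{0.01} = 2.326.
Revised power = Φ(δ − 2.326) = Φ(-0.469) = 0.3195.

Power ≈ 0.320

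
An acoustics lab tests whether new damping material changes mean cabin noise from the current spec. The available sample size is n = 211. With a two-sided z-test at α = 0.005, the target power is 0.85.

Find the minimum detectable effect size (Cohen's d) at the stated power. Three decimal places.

Required noncentrality: δ = z_{0.0025} + z_{0.15} = 2.807 + 1.036 = 3.843.
(The second rejection-region term Φ(−δ − z_{α/2}) is negligible and dropped.)
δ = d·√n ⇒ d = δ/√n = 3.843/√211 = 0.2646.

d ≈ 0.265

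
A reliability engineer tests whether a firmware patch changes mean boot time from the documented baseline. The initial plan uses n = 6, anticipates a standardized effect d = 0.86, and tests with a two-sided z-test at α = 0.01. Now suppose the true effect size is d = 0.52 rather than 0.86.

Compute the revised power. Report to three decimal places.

With d = 0.52: δ = d·√n = 0.52 × √6 = 1.2737. Critical value z_{0.005} = 2.576.
Revised power = Φ(δ − 2.576) + Φ(−δ − 2.576) = Φ(-1.302) + Φ(-3.850) = 0.0964 + 0.0001 = 0.0965.

Power ≈ 0.097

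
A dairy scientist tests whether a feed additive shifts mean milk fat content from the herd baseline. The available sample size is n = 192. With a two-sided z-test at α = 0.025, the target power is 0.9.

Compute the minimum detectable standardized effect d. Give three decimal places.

Need Φ(δ − 2.241) = 0.9, so δ = 2.241 + 1.282 = 3.523.
(The second rejection-region term Φ(−δ − z_{α/2}) is negligible and dropped.)
δ = d·√n ⇒ d = δ/√n = 3.523/√192 = 0.2542.

d ≈ 0.254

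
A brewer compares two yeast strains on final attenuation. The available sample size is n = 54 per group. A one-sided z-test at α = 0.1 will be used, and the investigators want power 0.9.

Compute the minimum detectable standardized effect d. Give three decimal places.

d ≈ 0.493

Need Φ(δ − 1.282) = 0.9, so δ = 1.282 + 1.282 = 2.563.
δ = d·√(n/2) ⇒ d = δ/√(n/2) = 2.563/√(54/2) = 0.4933.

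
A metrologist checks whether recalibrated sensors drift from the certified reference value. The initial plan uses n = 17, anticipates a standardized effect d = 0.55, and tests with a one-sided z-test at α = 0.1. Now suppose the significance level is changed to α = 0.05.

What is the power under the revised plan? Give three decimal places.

Power ≈ 0.733

δ = d·√n = 0.55 × √17 = 2.2677 (unchanged). New critical value: z_{0.05} = 1.645.
Revised power = P(Z > 1.645 − δ) = Φ(0.623) = 0.7333.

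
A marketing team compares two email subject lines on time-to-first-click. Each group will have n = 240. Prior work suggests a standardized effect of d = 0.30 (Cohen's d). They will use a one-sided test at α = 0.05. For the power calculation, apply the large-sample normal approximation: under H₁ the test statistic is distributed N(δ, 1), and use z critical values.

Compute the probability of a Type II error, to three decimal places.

Noncentrality parameter: δ = d·√(n/2) = 0.30 × √(240/2) = 3.2863
One-sided α = 0.05 → critical value z_{0.05} = 1.645.
Power = Φ(δ − 1.645) = Φ(1.641) = 0.9497.
Type II error: β = 1 − power = 1 − 0.9497 = 0.0503.

β ≈ 0.050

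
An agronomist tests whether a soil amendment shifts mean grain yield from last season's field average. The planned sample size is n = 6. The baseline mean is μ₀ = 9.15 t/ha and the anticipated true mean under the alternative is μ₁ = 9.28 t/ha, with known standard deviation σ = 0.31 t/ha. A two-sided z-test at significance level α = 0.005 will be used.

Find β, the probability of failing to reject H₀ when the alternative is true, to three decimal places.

β ≈ 0.962

Standardized effect: d = |μ₁ − μ₀| / σ = |9.28 − 9.15| / 0.31 = 0.4194
Noncentrality parameter: λ = d·√n = 0.4194 × √6 = 1.0272
Two-sided α = 0.005 → critical value z_{0.0025} = 2.807.
Power = Φ(λ − 2.807) + Φ(−λ − 2.807) = Φ(-1.780) + Φ(-3.834) = 0.0376 + 0.0001 = 0.0376.
Type II error: β = 1 − power = 1 − 0.0376 = 0.9624.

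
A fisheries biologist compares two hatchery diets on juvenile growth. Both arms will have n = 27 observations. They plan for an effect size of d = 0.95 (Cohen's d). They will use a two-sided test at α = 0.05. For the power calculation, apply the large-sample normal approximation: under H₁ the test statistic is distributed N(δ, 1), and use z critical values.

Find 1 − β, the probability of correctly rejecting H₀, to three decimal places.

Power ≈ 0.937

Noncentrality parameter: δ = d·√(n/2) = 0.95 × √(27/2) = 3.4905
Two-sided α = 0.05 → critical value z_{0.025} = 1.960.
Power = Φ(δ − 1.960) + Φ(−δ − 1.960) = Φ(1.531) + Φ(-5.450) = 0.9371 + 0.0000 = 0.9371.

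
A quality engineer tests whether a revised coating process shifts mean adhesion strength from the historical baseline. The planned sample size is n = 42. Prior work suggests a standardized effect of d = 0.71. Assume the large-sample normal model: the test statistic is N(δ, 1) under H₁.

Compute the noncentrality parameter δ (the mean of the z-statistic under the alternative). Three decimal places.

δ ≈ 4.601

The noncentrality parameter scales effect size by the design's sample-size factor: δ = d·√n = 0.71 × √42 = 4.6013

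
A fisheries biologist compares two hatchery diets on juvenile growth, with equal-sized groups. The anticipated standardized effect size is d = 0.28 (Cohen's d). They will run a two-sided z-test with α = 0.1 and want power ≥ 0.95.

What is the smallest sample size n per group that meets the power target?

n = 277 per group

For power 0.95 need Φ(δ − z_{0.05}) = 0.95, so δ = z_{0.05} + z_{0.05} = 1.645 + 1.645 = 3.290.
(For δ > 0 the lower-tail rejection region contributes negligibly to power, so the one-term inversion is standard.)
δ = d·√(n/2) ⇒ n = 2(δ/d)² = 2 × (3.290 / 0.28)² = 276.08.
Round up to the next whole unit.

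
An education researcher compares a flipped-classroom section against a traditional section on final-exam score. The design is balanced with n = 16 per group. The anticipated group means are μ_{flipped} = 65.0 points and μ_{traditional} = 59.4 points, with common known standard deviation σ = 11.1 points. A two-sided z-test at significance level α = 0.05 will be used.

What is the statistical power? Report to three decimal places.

Power ≈ 0.297

Standardized effect: d = |μ_{flipped} − μ_{traditional}| / σ = |65.0 − 59.4| / 11.1 = 0.5045
Noncentrality parameter: δ = d·√(n/2) = 0.5045 × √(16/2) = 1.4270
Critical value for a two-sided test at α = 0.05: z_{α/2} = 1.960.
Power = Φ(δ − 1.960) + Φ(−δ − 1.960) = Φ(-0.533) + Φ(-3.387) = 0.2970 + 0.0004 = 0.2974.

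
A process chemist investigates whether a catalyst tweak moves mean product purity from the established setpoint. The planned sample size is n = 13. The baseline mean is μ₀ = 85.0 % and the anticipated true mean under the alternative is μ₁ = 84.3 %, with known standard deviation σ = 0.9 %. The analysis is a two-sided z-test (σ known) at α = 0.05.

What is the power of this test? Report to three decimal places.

Power ≈ 0.801

Standardized effect: d = |μ₁ − μ₀| / σ = |84.3 − 85.0| / 0.9 = 0.7778
Noncentrality parameter: δ = d·√n = 0.7778 × √13 = 2.8043
Two-sided α = 0.05 → critical value z_{0.025} = 1.960.
Power = Φ(δ − 1.960) + Φ(−δ − 1.960) = Φ(0.844) + Φ(-4.764) = 0.8008 + 0.0000 = 0.8008.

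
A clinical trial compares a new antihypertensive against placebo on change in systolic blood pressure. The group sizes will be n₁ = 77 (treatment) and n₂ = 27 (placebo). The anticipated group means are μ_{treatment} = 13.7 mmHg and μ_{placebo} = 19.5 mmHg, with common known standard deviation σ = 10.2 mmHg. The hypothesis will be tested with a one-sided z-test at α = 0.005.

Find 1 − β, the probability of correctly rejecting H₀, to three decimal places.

Power ≈ 0.487

Standardized effect: d = |μ_{treatment} − μ_{placebo}| / σ = |13.7 − 19.5| / 10.2 = 0.5686
Noncentrality parameter: δ = d / √(1/n₁ + 1/n₂) = 0.5686 / √(1/77 + 1/27) = 2.5424
One-sided α = 0.005 → critical value z_{0.005} = 2.576.
Power = Φ(δ − 2.576) = Φ(-0.033) = 0.4867.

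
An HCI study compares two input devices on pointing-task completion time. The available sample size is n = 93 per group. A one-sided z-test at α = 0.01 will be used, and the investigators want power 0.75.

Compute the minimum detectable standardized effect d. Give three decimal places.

d ≈ 0.440

Required noncentrality: δ = z_{0.01} + z_{0.25} = 2.326 + 0.674 = 3.001.
δ = d·√(n/2) ⇒ d = δ/√(n/2) = 3.001/√(93/2) = 0.4401.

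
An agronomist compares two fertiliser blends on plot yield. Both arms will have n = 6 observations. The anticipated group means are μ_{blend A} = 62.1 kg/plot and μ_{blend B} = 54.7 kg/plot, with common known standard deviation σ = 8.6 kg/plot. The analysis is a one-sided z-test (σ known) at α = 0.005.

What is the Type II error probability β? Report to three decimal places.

Standardized effect: d = |μ_{blend A} − μ_{blend B}| / σ = |62.1 − 54.7| / 8.6 = 0.8605
Noncentrality parameter: δ = d·√(n/2) = 0.8605 × √(6/2) = 1.4904
Critical value for a one-sided test at α = 0.005: z_α = 2.576.
Power = Φ(δ − 2.576) = Φ(-1.085) = 0.1389.
Type II error: β = 1 − power = 1 − 0.1389 = 0.8611.

β ≈ 0.861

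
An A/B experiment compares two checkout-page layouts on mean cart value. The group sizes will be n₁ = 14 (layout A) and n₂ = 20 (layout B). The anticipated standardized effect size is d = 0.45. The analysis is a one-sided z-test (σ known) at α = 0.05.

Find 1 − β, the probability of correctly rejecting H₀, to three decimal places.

Power ≈ 0.362

Noncentrality parameter: λ = d / √(1/n₁ + 1/n₂) = 0.45 / √(1/14 + 1/20) = 1.2914
One-sided α = 0.05 → critical value z_{0.05} = 1.645.
Power = Φ(λ − 1.645) = Φ(-0.353) = 0.3619.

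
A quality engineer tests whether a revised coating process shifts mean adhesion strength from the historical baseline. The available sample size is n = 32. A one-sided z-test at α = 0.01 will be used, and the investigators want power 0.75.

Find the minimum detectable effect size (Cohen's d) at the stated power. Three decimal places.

Need Φ(δ − 2.326) = 0.75, so δ = 2.326 + 0.674 = 3.001.
δ = d·√n ⇒ d = δ/√n = 3.001/√32 = 0.5305.

d ≈ 0.530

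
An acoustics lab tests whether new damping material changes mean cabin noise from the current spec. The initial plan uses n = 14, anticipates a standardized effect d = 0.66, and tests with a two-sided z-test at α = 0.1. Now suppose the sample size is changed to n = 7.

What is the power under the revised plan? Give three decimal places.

With n = 7: δ = d·√n = 0.66 × √7 = 1.7462. Critical value z_{0.05} = 1.645.
Revised power = Φ(δ − 1.645) + Φ(−δ − 1.645) = Φ(0.101) + Φ(-3.391) = 0.5404 + 0.0003 = 0.5407.

Power ≈ 0.541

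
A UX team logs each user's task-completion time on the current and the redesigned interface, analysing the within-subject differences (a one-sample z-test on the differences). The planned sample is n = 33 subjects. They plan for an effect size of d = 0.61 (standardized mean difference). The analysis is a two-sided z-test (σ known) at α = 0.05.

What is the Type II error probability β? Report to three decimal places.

β ≈ 0.061

Noncentrality parameter: δ = d·√n = 0.61 × √33 = 3.5042
Two-sided α = 0.05 → critical value z_{0.025} = 1.960.
Power = Φ(δ − 1.960) + Φ(−δ − 1.960) = Φ(1.544) + Φ(-5.464) = 0.9387 + 0.0000 = 0.9387.
Type II error: β = 1 − power = 1 − 0.9387 = 0.0613.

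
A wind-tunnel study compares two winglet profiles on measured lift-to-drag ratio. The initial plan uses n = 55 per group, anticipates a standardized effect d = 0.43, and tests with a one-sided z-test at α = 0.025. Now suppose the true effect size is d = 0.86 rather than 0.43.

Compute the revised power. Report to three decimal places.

Power ≈ 0.995

With d = 0.86: δ = d·√(n/2) = 0.86 × √(55/2) = 4.5099. Critical value z_{0.025} = 1.960.
Revised power = P(Z > 1.960 − δ) = Φ(2.550) = 0.9946.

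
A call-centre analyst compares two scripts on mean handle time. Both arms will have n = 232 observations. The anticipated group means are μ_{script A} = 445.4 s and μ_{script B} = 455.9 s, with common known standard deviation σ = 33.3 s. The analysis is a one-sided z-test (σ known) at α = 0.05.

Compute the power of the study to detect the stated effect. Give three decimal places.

Power ≈ 0.960

Standardized effect: d = |μ_{script A} − μ_{script B}| / σ = |445.4 − 455.9| / 33.3 = 0.3153
Noncentrality parameter: δ = d·√(n/2) = 0.3153 × √(232/2) = 3.3960
Critical value for a one-sided test at α = 0.05: z_α = 1.645.
Power = P(Z > 1.645 − δ) = Φ(1.751) = 0.9600.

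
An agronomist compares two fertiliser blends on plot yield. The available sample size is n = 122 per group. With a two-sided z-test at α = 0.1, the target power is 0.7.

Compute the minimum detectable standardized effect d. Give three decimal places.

Need Φ(δ − 1.645) = 0.7, so δ = 1.645 + 0.524 = 2.169.
(Lower-tail contribution to power is negligible for δ > 0.)
δ = d·√(n/2) ⇒ d = δ/√(n/2) = 2.169/√(122/2) = 0.2777.

d ≈ 0.278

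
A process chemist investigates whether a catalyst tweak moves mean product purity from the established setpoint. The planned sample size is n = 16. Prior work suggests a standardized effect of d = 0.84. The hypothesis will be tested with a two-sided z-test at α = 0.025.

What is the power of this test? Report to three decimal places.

Noncentrality parameter: δ = d·√n = 0.84 × √16 = 3.3600
Two-sided α = 0.025 → critical value z_{0.0125} = 2.241.
Power = Φ(δ − 2.241) + Φ(−δ − 2.241) = Φ(1.119) + Φ(-5.601) = 0.8683 + 0.0000 = 0.8683.

Power ≈ 0.868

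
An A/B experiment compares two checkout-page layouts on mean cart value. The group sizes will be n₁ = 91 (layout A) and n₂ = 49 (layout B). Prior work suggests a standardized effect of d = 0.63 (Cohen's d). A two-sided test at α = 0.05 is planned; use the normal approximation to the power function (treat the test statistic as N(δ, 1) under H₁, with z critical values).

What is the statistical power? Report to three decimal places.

Power ≈ 0.945

Noncentrality parameter: δ = d / √(1/n₁ + 1/n₂) = 0.63 / √(1/91 + 1/49) = 3.5555
Two-sided α = 0.05 → critical value z_{0.025} = 1.960.
Power = Φ(δ − 1.960) + Φ(−δ − 1.960) = Φ(1.595) + Φ(-5.515) = 0.9447 + 0.0000 = 0.9447.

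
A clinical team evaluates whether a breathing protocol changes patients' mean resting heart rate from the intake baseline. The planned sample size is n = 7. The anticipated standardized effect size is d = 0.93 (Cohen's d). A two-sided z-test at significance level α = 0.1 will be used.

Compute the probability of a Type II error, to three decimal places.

β ≈ 0.207

Noncentrality parameter: δ = d·√n = 0.93 × √7 = 2.4605
Critical value for a two-sided test at α = 0.1: z_{α/2} = 1.645.
Power = Φ(δ − 1.645) + Φ(−δ − 1.645) = Φ(0.816) + Φ(-4.105) = 0.7927 + 0.0000 = 0.7927.
Type II error: β = 1 − power = 1 − 0.7927 = 0.2073.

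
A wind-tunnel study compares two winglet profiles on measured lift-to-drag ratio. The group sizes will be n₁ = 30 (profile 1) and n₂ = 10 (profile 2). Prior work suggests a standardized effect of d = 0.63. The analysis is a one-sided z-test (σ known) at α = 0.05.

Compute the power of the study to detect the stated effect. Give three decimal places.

Power ≈ 0.532

Noncentrality parameter: δ = d / √(1/n₁ + 1/n₂) = 0.63 / √(1/30 + 1/10) = 1.7253
One-sided α = 0.05 → critical value z_{0.05} = 1.645.
Power = P(Z > 1.645 − δ) = Φ(0.080) = 0.5321.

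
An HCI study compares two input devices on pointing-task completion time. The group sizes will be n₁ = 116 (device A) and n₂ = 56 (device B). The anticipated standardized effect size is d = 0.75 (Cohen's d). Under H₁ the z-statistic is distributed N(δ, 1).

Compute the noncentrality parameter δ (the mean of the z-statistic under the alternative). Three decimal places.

δ ≈ 4.609

δ = d / √(1/n₁ + 1/n₂) = 0.75 / √(1/116 + 1/56) = 4.6091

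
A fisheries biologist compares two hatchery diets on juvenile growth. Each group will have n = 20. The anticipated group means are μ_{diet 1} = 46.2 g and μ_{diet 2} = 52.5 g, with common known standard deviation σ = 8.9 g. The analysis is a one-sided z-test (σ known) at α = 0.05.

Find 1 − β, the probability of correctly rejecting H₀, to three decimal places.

Standardized effect: d = |μ_{diet 1} − μ_{diet 2}| / σ = |46.2 − 52.5| / 8.9 = 0.7079
Noncentrality parameter: δ = d·√(n/2) = 0.7079 × √(20/2) = 2.2385
One-sided α = 0.05 → critical value z_{0.05} = 1.645.
Power = P(Z > 1.645 − δ) = Φ(0.594) = 0.7236.

Power ≈ 0.724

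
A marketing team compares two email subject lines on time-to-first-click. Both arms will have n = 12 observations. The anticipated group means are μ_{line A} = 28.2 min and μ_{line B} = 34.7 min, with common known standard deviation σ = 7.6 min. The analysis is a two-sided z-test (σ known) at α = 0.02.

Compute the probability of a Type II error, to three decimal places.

β ≈ 0.591

Standardized effect: d = |μ_{line A} − μ_{line B}| / σ = |28.2 − 34.7| / 7.6 = 0.8553
Noncentrality parameter: δ = d·√(n/2) = 0.8553 × √(12/2) = 2.0950
Two-sided α = 0.02 → critical value z_{0.01} = 2.326.
Power = Φ(δ − 2.326) + Φ(−δ − 2.326) = Φ(-0.231) + Φ(-4.421) = 0.4085 + 0.0000 = 0.4085.
Type II error: β = 1 − power = 1 − 0.4085 = 0.5915.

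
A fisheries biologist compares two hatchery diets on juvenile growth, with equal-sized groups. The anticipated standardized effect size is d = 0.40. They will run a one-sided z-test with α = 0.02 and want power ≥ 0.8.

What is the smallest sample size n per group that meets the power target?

Set Φ(δ − 2.054) = 0.8; then δ − 2.054 = Φ⁻¹(0.8) = 0.842, giving δ = 2.895.
δ = d·√(n/2) ⇒ n = 2(δ/d)² = 2 × (2.895 / 0.40)² = 104.79.
Rounding up, n = 105 per group.

n = 105 per group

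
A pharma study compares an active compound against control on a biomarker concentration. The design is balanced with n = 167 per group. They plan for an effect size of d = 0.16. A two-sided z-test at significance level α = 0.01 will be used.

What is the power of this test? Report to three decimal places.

Noncentrality parameter: δ = d·√(n/2) = 0.16 × √(167/2) = 1.4621
Two-sided α = 0.01 → critical value z_{0.005} = 2.576.
Power = Φ(δ − 2.576) + Φ(−δ − 2.576) = Φ(-1.114) + Φ(-4.038) = 0.1327 + 0.0000 = 0.1327.

Power ≈ 0.133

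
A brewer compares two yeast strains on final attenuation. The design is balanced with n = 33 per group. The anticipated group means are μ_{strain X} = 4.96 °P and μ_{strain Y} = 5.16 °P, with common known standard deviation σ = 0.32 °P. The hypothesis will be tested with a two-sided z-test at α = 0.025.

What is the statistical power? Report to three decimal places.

Power ≈ 0.617

Standardized effect: d = |μ_{strain X} − μ_{strain Y}| / σ = |4.96 − 5.16| / 0.32 = 0.6250
Noncentrality parameter: λ = d·√(n/2) = 0.6250 × √(33/2) = 2.5388
Two-sided α = 0.025 → critical value z_{0.0125} = 2.241.
Power = Φ(λ − 2.241) + Φ(−λ − 2.241) = Φ(0.297) + Φ(-4.780) = 0.6169 + 0.0000 = 0.6169.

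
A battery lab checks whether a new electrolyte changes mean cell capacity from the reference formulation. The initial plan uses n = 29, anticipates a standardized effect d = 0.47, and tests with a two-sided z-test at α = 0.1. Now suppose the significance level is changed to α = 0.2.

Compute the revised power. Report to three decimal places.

Power ≈ 0.894

δ = d·√n = 0.47 × √29 = 2.5310 (unchanged). New critical value: z_{0.1} = 1.282.
Revised power = Φ(δ − 1.282) + Φ(−δ − 1.282) = Φ(1.249) + Φ(-3.813) = 0.8943 + 0.0001 = 0.8943.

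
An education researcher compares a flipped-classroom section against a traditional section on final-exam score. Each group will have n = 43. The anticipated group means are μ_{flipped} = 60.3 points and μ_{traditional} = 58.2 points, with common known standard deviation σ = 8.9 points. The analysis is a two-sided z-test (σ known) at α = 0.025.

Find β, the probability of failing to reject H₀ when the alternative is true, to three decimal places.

β ≈ 0.874

Standardized effect: d = |μ_{flipped} − μ_{traditional}| / σ = |60.3 − 58.2| / 8.9 = 0.2360
Noncentrality parameter: δ = d·√(n/2) = 0.2360 × √(43/2) = 1.0941
Critical value for a two-sided test at α = 0.025: z_{α/2} = 2.241.
Power = Φ(δ − 2.241) + Φ(−δ − 2.241) = Φ(-1.147) + Φ(-3.335) = 0.1256 + 0.0004 = 0.1260.
Type II error: β = 1 − power = 1 − 0.1260 = 0.8740.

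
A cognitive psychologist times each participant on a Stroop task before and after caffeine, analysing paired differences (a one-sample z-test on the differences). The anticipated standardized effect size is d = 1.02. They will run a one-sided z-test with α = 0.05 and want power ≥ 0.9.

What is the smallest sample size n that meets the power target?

Set Φ(δ − 1.645) = 0.9; then δ − 1.645 = Φ⁻¹(0.9) = 1.282, giving δ = 2.926.
δ = d·√n ⇒ n = (δ/d)² = (2.926 / 1.02)² = 8.23.
Rounding up, n = 9.

n = 9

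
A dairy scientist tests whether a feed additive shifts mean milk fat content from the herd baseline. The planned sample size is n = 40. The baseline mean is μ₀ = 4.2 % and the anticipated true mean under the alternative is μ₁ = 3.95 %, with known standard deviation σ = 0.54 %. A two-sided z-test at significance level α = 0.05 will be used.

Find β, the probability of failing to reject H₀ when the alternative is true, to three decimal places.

Standardized effect: d = |μ₁ − μ₀| / σ = |3.95 − 4.2| / 0.54 = 0.4630
Noncentrality parameter: δ = d·√n = 0.4630 × √40 = 2.9280
Two-sided α = 0.05 → critical value z_{0.025} = 1.960.
Power = Φ(δ − 1.960) + Φ(−δ − 1.960) = Φ(0.968) + Φ(-4.888) = 0.8335 + 0.0000 = 0.8335.
Type II error: β = 1 − power = 1 − 0.8335 = 0.1665.

β ≈ 0.167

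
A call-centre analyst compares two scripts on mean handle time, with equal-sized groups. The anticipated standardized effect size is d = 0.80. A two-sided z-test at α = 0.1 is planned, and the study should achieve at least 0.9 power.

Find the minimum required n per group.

n = 27 per group

Set Φ(δ − 1.645) = 0.9; then δ − 1.645 = Φ⁻¹(0.9) = 1.282, giving δ = 2.926.
(The Φ(−δ − z_{α/2}) term is vanishingly small for δ > 0 and is dropped in the standard sample-size formula.)
δ = d·√(n/2) ⇒ n = 2(δ/d)² = 2 × (2.926 / 0.80)² = 26.76.
Rounding up, n = 27 per group.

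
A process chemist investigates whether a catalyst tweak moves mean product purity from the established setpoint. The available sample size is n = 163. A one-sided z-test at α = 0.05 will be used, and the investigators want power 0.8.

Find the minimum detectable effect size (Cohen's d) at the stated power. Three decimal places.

Required noncentrality: δ = z_{0.05} + z_{0.20} = 1.645 + 0.842 = 2.486.
δ = d·√n ⇒ d = δ/√n = 2.486/√163 = 0.1948.

d ≈ 0.195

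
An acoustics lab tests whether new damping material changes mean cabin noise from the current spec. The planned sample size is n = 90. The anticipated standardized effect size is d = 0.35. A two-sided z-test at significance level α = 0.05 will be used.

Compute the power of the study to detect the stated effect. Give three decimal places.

Noncentrality parameter: δ = d·√n = 0.35 × √90 = 3.3204
Two-sided α = 0.05 → critical value z_{0.025} = 1.960.
Power = Φ(δ − 1.960) + Φ(−δ − 1.960) = Φ(1.360) + Φ(-5.280) = 0.9132 + 0.0000 = 0.9132.

Power ≈ 0.913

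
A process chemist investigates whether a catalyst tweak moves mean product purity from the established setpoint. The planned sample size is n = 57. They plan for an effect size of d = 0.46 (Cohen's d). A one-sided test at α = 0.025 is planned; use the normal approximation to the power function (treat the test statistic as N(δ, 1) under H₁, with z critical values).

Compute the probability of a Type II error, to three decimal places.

Noncentrality parameter: δ = d·√n = 0.46 × √57 = 3.4729
Critical value for a one-sided test at α = 0.025: z_α = 1.960.
Power = Φ(δ − 1.960) = Φ(1.513) = 0.9349.
Type II error: β = 1 − power = 1 − 0.9349 = 0.0651.

β ≈ 0.065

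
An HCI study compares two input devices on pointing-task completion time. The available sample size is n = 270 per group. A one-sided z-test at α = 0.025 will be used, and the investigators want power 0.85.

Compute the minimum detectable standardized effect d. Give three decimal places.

d ≈ 0.258

Required noncentrality: δ = z_{0.025} + z_{0.15} = 1.960 + 1.036 = 2.996.
δ = d·√(n/2) ⇒ d = δ/√(n/2) = 2.996/√(270/2) = 0.2579.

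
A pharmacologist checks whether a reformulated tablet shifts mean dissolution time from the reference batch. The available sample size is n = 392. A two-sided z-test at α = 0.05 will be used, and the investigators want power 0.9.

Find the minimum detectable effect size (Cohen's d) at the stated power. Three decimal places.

d ≈ 0.164

Need Φ(δ − 1.960) = 0.9, so δ = 1.960 + 1.282 = 3.242.
(The second rejection-region term Φ(−δ − z_{α/2}) is negligible and dropped.)
δ = d·√n ⇒ d = δ/√n = 3.242/√392 = 0.1637.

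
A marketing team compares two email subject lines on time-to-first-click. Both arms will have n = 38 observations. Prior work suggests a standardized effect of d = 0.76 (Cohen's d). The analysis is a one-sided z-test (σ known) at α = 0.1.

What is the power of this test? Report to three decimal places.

Power ≈ 0.979

Noncentrality parameter: δ = d·√(n/2) = 0.76 × √(38/2) = 3.3128
Critical value for a one-sided test at α = 0.1: z_α = 1.282.
Power = P(Z > 1.282 − δ) = Φ(2.031) = 0.9789.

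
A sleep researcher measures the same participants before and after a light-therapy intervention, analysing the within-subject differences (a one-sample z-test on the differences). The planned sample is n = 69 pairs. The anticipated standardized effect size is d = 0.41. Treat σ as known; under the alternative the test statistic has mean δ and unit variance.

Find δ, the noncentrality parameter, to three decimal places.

δ ≈ 3.406

δ = d·√n = 0.41 × √69 = 3.4057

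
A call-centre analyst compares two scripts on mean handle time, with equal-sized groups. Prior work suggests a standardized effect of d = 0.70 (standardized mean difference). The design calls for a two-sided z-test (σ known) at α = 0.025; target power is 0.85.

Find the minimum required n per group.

For power 0.85 need Φ(δ − z_{0.0125}) = 0.85, so δ = z_{0.0125} + z_{0.15} = 2.241 + 1.036 = 3.278.
(Ignoring the negligible lower-tail rejection probability gives the usual closed-form inversion.)
δ = d·√(n/2) ⇒ n = 2(δ/d)² = 2 × (3.278 / 0.70)² = 43.85.
Round up to the next whole unit.

n = 44 per group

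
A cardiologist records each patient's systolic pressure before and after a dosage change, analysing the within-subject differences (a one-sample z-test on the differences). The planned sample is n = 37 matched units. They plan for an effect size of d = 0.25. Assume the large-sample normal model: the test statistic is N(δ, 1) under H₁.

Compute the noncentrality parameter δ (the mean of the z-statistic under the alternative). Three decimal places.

δ = d·√n = 0.25 × √37 = 1.5207

δ ≈ 1.521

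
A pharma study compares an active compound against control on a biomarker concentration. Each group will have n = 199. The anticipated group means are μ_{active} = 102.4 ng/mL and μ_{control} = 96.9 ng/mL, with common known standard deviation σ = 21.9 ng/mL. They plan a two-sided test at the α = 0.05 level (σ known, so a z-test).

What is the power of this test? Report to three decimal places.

Power ≈ 0.707

Standardized effect: d = |μ_{active} − μ_{control}| / σ = |102.4 − 96.9| / 21.9 = 0.2511
Noncentrality parameter: δ = d·√(n/2) = 0.2511 × √(199/2) = 2.5051
Critical value for a two-sided test at α = 0.05: z_{α/2} = 1.960.
Power = Φ(δ − 1.960) + Φ(−δ − 1.960) = Φ(0.545) + Φ(-4.465) = 0.7072 + 0.0000 = 0.7072.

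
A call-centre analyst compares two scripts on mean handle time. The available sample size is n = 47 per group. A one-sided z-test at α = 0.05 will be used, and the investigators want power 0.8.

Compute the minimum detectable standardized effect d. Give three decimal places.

d ≈ 0.513

Need Φ(δ − 1.645) = 0.8, so δ = 1.645 + 0.842 = 2.486.
δ = d·√(n/2) ⇒ d = δ/√(n/2) = 2.486/√(47/2) = 0.5129.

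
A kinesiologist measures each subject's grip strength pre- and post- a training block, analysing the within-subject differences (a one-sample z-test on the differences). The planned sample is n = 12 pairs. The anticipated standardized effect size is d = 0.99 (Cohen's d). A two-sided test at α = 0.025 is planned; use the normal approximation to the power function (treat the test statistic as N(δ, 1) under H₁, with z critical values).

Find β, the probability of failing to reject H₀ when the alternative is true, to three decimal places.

Noncentrality parameter: δ = d·√n = 0.99 × √12 = 3.4295
Two-sided α = 0.025 → critical value z_{0.0125} = 2.241.
Power = Φ(δ − 2.241) + Φ(−δ − 2.241) = Φ(1.188) + Φ(-5.671) = 0.8826 + 0.0000 = 0.8826.
Type II error: β = 1 − power = 1 − 0.8826 = 0.1174.

β ≈ 0.117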